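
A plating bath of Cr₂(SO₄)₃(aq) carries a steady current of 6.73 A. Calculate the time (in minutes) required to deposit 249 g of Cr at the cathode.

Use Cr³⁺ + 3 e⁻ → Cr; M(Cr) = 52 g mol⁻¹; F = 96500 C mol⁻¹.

n(Cr) = m/M = 249 / 52 = 4.788 mol.
Each Cr atom requires 3 electrons, so n(e⁻) = 3 × 4.788 = 14.37 mol.
Q = n(e⁻)·F = 14.37 × 96500 = 1386000 C.
t = Q/I = 1386000 / 6.730 A = 206000 s = 3430 min.

3430 min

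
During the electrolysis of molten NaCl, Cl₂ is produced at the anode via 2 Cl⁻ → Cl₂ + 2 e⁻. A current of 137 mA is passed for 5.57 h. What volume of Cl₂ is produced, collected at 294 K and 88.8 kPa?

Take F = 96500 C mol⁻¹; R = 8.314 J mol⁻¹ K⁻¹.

0.392 L

Q = I·t = 0.1370 A × 20052 s = 2747 C.
n(e⁻) = Q/F = 2747 / 96500 = 0.02847 mol.
2 electrons are transferred per Cl₂ molecule, so n(Cl₂) = 0.02847 / 2 = 0.01423 mol.
V = nRT/P = (0.01423 × 8.314 × 294) / (88.8 × 10³ Pa) = 3.92 × 10⁻⁴ m³ = 0.392 L.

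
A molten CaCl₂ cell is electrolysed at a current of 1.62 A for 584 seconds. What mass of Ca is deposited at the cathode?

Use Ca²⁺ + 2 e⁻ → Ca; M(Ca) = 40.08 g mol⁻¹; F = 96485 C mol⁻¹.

0.197 g

Q = I·t = 1.620 A × 584.00 s = 946.1 C.
n(e⁻) = Q/F = 946.1 / 96485 = 0.009805 mol.
Ca²⁺ + 2 e⁻ → Ca, so n(Ca) = n(e⁻)/2 = 0.004903 mol.
m = n·M = 0.004903 × 40.08 = 0.197 g.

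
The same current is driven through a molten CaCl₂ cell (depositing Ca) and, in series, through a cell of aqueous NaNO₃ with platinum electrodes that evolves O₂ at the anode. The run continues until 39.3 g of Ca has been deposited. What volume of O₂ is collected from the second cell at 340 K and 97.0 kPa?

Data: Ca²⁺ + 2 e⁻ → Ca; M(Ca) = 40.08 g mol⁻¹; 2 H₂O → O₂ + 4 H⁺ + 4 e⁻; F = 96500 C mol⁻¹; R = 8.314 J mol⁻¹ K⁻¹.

14.3 L

n(Ca) = 39.3 / 40.08 = 0.9805 mol, so n(e⁻) = 2 × 0.9805 = 1.961 mol.
The cells are in series, so the same 1.961 mol of electrons passes through the second cell.
2 H₂O → O₂ + 4 H⁺ + 4 e⁻ — 4 mol e⁻ per mol O₂, so n(O₂) = 1.961/4 = 0.4903 mol.
V = nRT/P = (0.4903 × 8.314 × 340) / (97.0 × 10³) = 0.0143 m³ = 14.3 L.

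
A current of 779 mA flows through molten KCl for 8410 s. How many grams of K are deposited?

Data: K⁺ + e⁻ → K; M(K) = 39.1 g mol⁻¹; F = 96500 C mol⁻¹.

2.65 g

Q = I·t = 0.7790 A × 8410.0 s = 6551 C.
n(e⁻) = Q/F = 6551 / 96500 = 0.06789 mol.
K⁺ + e⁻ → K, so n(K) = n(e⁻)/1 = 0.06789 mol.
m = n·M = 0.06789 × 39.1 = 2.65 g.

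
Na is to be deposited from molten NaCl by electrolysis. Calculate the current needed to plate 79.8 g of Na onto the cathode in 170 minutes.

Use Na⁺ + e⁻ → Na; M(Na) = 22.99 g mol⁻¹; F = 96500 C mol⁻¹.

32.8 A

n(Na) = 79.8 / 22.99 = 3.471 mol.
n(e⁻) = 1 × 3.471 = 3.471 mol.
Q = n(e⁻)·F = 3.471 × 96500 = 335000 C.
I = Q/t = 335000 / 10200 s = 32.8 A.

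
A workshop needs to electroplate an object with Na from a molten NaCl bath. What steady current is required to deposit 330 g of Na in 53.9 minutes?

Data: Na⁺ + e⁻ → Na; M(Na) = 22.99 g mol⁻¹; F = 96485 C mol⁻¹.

n(Na) = 330 / 22.99 = 14.35 mol.
n(e⁻) = 1 × 14.35 = 14.35 mol.
Q = n(e⁻)·F = 14.35 × 96485 = 1385000 C.
I = Q/t = 1385000 / 3234.0 s = 428 A.

428 A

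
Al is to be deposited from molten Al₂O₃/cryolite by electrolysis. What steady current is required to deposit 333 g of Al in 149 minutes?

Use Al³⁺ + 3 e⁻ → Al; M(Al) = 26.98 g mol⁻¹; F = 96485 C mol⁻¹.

n(Al) = 333 / 26.98 = 12.34 mol.
n(e⁻) = 3 × 12.34 = 37.03 mol.
Q = n(e⁻)·F = 37.03 × 96485 = 3573000 C.
I = Q/t = 3573000 / 8940.0 s = 400 A.

400 A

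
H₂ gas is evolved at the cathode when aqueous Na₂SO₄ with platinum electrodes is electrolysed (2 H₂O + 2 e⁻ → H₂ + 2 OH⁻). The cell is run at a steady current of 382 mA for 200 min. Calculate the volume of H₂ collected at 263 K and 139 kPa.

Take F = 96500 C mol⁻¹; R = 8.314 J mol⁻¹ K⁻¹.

0.374 L

Q = I·t = 0.3820 A × 12000 s = 4584 C.
n(e⁻) = Q/F = 4584 / 96500 = 0.04750 mol.
2 electrons are transferred per H₂ molecule, so n(H₂) = 0.04750 / 2 = 0.02375 mol.
V = nRT/P = (0.02375 × 8.314 × 263) / (139 × 10³ Pa) = 3.74 × 10⁻⁴ m³ = 0.374 L.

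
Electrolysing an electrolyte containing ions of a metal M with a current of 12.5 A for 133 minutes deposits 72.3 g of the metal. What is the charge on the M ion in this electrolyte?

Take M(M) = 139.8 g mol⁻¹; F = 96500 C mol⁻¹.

Q = I·t = 12.50 A × 7980.0 s = 99750 C, so n(e⁻) = 99750/96500 = 1.034 mol.
n(M) deposited = 72.3 / 139.8 = 0.5172 mol.
Electrons per atom = n(e⁻)/n(M) = 1.034 / 0.5172 = 2.00 ≈ 2, so the ion is M²⁺.

+2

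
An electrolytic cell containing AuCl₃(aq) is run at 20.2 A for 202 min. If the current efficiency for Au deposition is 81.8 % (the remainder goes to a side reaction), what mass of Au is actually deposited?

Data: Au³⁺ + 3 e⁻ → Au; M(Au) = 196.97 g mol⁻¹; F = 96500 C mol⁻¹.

136 g

Q = I·t = 20.20 × 12120 = 244800 C.
n(e⁻) = 244800/96500 = 2.537 mol; theoretically n(Au) = 2.537/3 = 0.8457 mol, m_theo = 166.6 g.
At 81.8 % efficiency, m_actual = 0.818 × 166.6 = 136 g.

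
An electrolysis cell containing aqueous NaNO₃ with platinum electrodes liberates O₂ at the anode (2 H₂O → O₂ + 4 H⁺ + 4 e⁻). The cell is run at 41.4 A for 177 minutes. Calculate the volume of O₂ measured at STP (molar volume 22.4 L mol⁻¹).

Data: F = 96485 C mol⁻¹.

25.5 L

Q = I·t = 41.40 A × 10620 s = 439700 C.
n(e⁻) = Q/F = 439700 / 96485 = 4.557 mol.
4 electrons are transferred per O₂ molecule, so n(O₂) = 4.557 / 4 = 1.139 mol.
V = n × V_m = 1.139 × 22.4 = 25.5 L.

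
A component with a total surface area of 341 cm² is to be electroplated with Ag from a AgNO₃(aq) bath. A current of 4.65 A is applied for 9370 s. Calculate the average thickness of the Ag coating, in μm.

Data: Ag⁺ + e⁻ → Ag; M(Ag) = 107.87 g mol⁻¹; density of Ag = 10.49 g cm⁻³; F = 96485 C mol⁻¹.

136 μm

Q = I·t = 4.650 × 9370.0 = 43570 C; n(e⁻) = 0.4516 mol.
n(Ag) = n(e⁻)/1 = 0.4516 mol, so m = 0.4516 × 107.87 = 48.71 g.
Volume = m/ρ = 48.71 / 10.49 = 4.644 cm³.
Thickness = V/A = 4.644 / 341 = 0.0136 cm = 136 μm.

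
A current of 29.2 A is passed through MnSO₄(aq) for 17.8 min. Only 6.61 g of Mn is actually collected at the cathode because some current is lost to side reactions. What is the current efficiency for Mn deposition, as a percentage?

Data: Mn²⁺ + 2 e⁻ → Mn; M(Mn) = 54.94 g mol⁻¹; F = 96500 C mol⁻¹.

74.5 %

Q = I·t = 29.20 × 1068.0 = 31190 C; n(e⁻) = 31190/96500 = 0.3232 mol.
Theoretical n(Mn) = n(e⁻)/2 = 0.1616 mol, i.e. m_theo = 0.1616 × 54.94 = 8.877 g.
Efficiency = m_actual / m_theo = 6.61 / 8.877 = 74.5 %.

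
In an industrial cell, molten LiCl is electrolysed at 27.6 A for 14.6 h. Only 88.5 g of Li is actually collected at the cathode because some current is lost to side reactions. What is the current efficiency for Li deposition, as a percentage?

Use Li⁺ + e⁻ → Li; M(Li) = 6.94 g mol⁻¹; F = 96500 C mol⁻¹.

Q = I·t = 27.60 × 52560 = 1451000 C; n(e⁻) = 1451000/96500 = 15.03 mol.
Theoretical n(Li) = n(e⁻)/1 = 15.03 mol, i.e. m_theo = 15.03 × 6.94 = 104.3 g.
Efficiency = m_actual / m_theo = 88.5 / 104.3 = 84.8 %.

84.8 %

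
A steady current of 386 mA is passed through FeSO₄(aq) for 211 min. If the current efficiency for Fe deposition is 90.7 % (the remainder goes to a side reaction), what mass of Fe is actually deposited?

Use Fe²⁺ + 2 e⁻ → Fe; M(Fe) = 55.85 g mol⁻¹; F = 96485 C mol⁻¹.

Q = I·t = 0.3860 × 12660 = 4887 C.
n(e⁻) = 4887/96485 = 0.05065 mol; theoretically n(Fe) = 0.05065/2 = 0.02532 mol, m_theo = 1.414 g.
At 90.7 % efficiency, m_actual = 0.907 × 1.414 = 1.28 g.

1.28 g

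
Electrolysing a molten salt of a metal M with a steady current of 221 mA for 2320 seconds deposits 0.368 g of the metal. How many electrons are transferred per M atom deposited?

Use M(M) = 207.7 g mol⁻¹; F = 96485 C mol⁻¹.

3

Q = I·t = 0.2210 A × 2320.0 s = 512.7 C, so n(e⁻) = 512.7/96485 = 0.005314 mol.
n(M) deposited = 0.368 / 207.7 = 0.001772 mol.
Electrons per atom = n(e⁻)/n(M) = 0.005314 / 0.001772 = 3.00 ≈ 3, so the ion is M³⁺.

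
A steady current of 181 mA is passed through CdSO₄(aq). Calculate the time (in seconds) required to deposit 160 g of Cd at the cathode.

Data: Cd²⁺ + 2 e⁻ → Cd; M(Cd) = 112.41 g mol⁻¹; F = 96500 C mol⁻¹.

1.52 × 10⁶ s

n(Cd) = m/M = 160 / 112.41 = 1.423 mol.
Each Cd atom requires 2 electrons, so n(e⁻) = 2 × 1.423 = 2.847 mol.
Q = n(e⁻)·F = 2.847 × 96500 = 274700 C.
t = Q/I = 274700 / 0.1810 A = 1518000 s.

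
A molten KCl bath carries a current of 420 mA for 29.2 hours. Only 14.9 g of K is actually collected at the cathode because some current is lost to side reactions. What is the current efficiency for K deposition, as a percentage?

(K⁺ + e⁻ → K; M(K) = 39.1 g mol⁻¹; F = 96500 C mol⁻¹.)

83.3 %

Q = I·t = 0.4200 × 105120 = 44150 C; n(e⁻) = 44150/96500 = 0.4575 mol.
Theoretical n(K) = n(e⁻)/1 = 0.4575 mol, i.e. m_theo = 0.4575 × 39.1 = 17.89 g.
Efficiency = m_actual / m_theo = 14.9 / 17.89 = 83.3 %.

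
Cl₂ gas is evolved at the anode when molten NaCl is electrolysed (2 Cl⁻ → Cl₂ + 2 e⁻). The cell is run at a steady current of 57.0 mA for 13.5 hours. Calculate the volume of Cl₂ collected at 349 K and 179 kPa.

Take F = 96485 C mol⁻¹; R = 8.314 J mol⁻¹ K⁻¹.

0.233 L

Q = I·t = 0.05700 A × 48600 s = 2770 C.
n(e⁻) = Q/F = 2770 / 96485 = 0.02871 mol.
2 electrons are transferred per Cl₂ molecule, so n(Cl₂) = 0.02871 / 2 = 0.01436 mol.
V = nRT/P = (0.01436 × 8.314 × 349) / (179 × 10³ Pa) = 2.33 × 10⁻⁴ m³ = 0.233 L.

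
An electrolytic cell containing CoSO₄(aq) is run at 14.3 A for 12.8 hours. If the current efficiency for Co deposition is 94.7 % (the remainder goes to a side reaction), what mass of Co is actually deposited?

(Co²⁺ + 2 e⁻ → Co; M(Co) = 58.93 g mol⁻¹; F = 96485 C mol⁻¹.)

Q = I·t = 14.30 × 46080 = 658900 C.
n(e⁻) = 658900/96485 = 6.829 mol; theoretically n(Co) = 6.829/2 = 3.415 mol, m_theo = 201.2 g.
At 94.7 % efficiency, m_actual = 0.947 × 201.2 = 191 g.

191 g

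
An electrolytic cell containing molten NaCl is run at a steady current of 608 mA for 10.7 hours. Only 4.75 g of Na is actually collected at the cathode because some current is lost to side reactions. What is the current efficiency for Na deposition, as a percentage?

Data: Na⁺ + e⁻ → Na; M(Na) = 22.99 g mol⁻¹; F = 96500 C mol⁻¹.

85.1 %

Q = I·t = 0.6080 × 38520 = 23420 C; n(e⁻) = 23420/96500 = 0.2427 mol.
Theoretical n(Na) = n(e⁻)/1 = 0.2427 mol, i.e. m_theo = 0.2427 × 22.99 = 5.580 g.
Efficiency = m_actual / m_theo = 4.75 / 5.580 = 85.1 %.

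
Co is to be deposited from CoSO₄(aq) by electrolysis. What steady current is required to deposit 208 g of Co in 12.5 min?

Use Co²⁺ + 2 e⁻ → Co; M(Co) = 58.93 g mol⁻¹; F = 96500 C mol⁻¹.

n(Co) = 208 / 58.93 = 3.530 mol.
n(e⁻) = 2 × 3.530 = 7.059 mol.
Q = n(e⁻)·F = 7.059 × 96500 = 681200 C.
I = Q/t = 681200 / 750.00 s = 908 A.

908 A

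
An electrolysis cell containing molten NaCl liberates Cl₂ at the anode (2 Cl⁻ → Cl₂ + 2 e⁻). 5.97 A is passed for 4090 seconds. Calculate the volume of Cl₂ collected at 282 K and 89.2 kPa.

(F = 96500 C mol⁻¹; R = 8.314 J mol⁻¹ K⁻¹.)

3.33 L

Q = I·t = 5.970 A × 4090.0 s = 24420 C.
n(e⁻) = Q/F = 24420 / 96500 = 0.2530 mol.
2 electrons are transferred per Cl₂ molecule, so n(Cl₂) = 0.2530 / 2 = 0.1265 mol.
V = nRT/P = (0.1265 × 8.314 × 282) / (89.2 × 10³ Pa) = 0.00333 m³ = 3.33 L.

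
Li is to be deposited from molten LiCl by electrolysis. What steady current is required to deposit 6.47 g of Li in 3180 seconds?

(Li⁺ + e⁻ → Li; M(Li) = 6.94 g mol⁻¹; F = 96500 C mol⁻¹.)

28.3 A

n(Li) = 6.47 / 6.94 = 0.9323 mol.
n(e⁻) = 1 × 0.9323 = 0.9323 mol.
Q = n(e⁻)·F = 0.9323 × 96500 = 89960 C.
I = Q/t = 89960 / 3180.0 s = 28.3 A.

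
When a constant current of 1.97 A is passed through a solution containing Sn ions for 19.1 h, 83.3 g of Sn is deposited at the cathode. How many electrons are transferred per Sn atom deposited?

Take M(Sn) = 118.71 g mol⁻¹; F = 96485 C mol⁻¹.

2

Q = I·t = 1.970 A × 68760 s = 135500 C, so n(e⁻) = 135500/96485 = 1.404 mol.
n(Sn) deposited = 83.3 / 118.71 = 0.7017 mol.
Electrons per atom = n(e⁻)/n(Sn) = 1.404 / 0.7017 = 2.00 ≈ 2, so the ion is Sn²⁺.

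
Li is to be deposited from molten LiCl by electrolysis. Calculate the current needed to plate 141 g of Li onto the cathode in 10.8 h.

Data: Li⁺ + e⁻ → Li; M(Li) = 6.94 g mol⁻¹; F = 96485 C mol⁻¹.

n(Li) = 141 / 6.94 = 20.32 mol.
n(e⁻) = 1 × 20.32 = 20.32 mol.
Q = n(e⁻)·F = 20.32 × 96485 = 1960000 C.
I = Q/t = 1960000 / 38880 s = 50.4 A.

50.4 A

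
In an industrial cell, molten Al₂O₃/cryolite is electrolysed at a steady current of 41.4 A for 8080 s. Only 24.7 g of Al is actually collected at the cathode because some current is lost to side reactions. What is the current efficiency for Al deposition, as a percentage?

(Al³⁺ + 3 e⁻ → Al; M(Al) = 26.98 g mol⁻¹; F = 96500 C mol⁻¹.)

Q = I·t = 41.40 × 8080.0 = 334500 C; n(e⁻) = 334500/96500 = 3.466 mol.
Theoretical n(Al) = n(e⁻)/3 = 1.155 mol, i.e. m_theo = 1.155 × 26.98 = 31.17 g.
Efficiency = m_actual / m_theo = 24.7 / 31.17 = 79.2 %.

79.2 %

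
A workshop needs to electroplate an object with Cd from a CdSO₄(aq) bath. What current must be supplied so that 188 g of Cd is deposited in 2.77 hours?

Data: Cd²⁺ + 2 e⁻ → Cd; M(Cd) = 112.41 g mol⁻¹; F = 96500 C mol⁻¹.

32.4 A

n(Cd) = 188 / 112.41 = 1.672 mol.
n(e⁻) = 2 × 1.672 = 3.345 mol.
Q = n(e⁻)·F = 3.345 × 96500 = 322800 C.
I = Q/t = 322800 / 9972.0 s = 32.4 A.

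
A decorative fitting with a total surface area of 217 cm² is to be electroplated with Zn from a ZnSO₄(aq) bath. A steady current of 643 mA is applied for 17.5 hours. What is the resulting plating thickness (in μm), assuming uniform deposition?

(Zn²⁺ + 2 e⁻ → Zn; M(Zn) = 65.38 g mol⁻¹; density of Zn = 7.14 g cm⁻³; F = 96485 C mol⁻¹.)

88.6 μm

Q = I·t = 0.6430 × 63000 = 40510 C; n(e⁻) = 0.4198 mol.
n(Zn) = n(e⁻)/2 = 0.2099 mol, so m = 0.2099 × 65.38 = 13.72 g.
Volume = m/ρ = 13.72 / 7.14 = 1.922 cm³.
Thickness = V/A = 1.922 / 217 = 0.00886 cm = 88.6 μm.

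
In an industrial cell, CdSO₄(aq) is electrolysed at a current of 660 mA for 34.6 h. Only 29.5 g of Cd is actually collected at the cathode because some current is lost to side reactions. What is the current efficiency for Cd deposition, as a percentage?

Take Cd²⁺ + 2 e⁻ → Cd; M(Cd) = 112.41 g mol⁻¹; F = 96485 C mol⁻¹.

61.6 %

Q = I·t = 0.6600 × 124560 = 82210 C; n(e⁻) = 82210/96485 = 0.8520 mol.
Theoretical n(Cd) = n(e⁻)/2 = 0.4260 mol, i.e. m_theo = 0.4260 × 112.41 = 47.89 g.
Efficiency = m_actual / m_theo = 29.5 / 47.89 = 61.6 %.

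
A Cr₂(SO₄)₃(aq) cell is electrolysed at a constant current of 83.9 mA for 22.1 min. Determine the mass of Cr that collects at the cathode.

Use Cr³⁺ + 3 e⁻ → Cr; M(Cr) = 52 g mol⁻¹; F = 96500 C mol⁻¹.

Q = I·t = 0.08390 A × 1326.0 s = 111.3 C.
n(e⁻) = Q/F = 111.3 / 96500 = 0.001153 mol.
Cr³⁺ + 3 e⁻ → Cr, so n(Cr) = n(e⁻)/3 = 0.0003843 mol.
m = n·M = 0.0003843 × 52 = 0.0200 g.

0.0200 g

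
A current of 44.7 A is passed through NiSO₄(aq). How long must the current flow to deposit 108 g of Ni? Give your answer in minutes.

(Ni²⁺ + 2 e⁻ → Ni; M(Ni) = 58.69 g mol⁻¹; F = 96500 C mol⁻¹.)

132 min

n(Ni) = m/M = 108 / 58.69 = 1.840 mol.
Each Ni atom requires 2 electrons, so n(e⁻) = 2 × 1.840 = 3.680 mol.
Q = n(e⁻)·F = 3.680 × 96500 = 355200 C.
t = Q/I = 355200 / 44.70 A = 7945 s = 132 min.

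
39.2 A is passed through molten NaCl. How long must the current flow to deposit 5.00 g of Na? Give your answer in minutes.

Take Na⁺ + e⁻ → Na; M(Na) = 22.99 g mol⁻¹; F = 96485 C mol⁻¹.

n(Na) = m/M = 5.00 / 22.99 = 0.2175 mol.
Each Na atom requires 1 electron, so n(e⁻) = 1 × 0.2175 = 0.2175 mol.
Q = n(e⁻)·F = 0.2175 × 96485 = 20980 C.
t = Q/I = 20980 / 39.20 A = 535.3 s = 8.92 min.

8.92 min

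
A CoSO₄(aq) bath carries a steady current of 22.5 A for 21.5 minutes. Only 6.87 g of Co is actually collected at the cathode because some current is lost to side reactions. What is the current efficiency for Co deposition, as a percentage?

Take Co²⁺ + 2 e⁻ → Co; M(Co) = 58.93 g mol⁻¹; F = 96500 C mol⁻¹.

77.5 %

Q = I·t = 22.50 × 1290.0 = 29020 C; n(e⁻) = 29020/96500 = 0.3008 mol.
Theoretical n(Co) = n(e⁻)/2 = 0.1504 mol, i.e. m_theo = 0.1504 × 58.93 = 8.862 g.
Efficiency = m_actual / m_theo = 6.87 / 8.862 = 77.5 %.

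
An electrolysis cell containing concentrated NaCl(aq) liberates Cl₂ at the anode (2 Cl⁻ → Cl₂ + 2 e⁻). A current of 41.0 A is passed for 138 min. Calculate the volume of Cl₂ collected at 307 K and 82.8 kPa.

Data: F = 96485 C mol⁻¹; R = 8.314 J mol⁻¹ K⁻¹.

54.2 L

Q = I·t = 41.00 A × 8280.0 s = 339500 C.
n(e⁻) = Q/F = 339500 / 96485 = 3.518 mol.
2 electrons are transferred per Cl₂ molecule, so n(Cl₂) = 3.518 / 2 = 1.759 mol.
V = nRT/P = (1.759 × 8.314 × 307) / (82.8 × 10³ Pa) = 0.0542 m³ = 54.2 L.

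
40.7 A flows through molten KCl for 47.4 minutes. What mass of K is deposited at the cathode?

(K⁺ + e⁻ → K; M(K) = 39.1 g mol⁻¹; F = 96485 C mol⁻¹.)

Q = I·t = 40.70 A × 2844.0 s = 115800 C.
n(e⁻) = Q/F = 115800 / 96485 = 1.200 mol.
K⁺ + e⁻ → K, so n(K) = n(e⁻)/1 = 1.200 mol.
m = n·M = 1.200 × 39.1 = 46.9 g.

46.9 g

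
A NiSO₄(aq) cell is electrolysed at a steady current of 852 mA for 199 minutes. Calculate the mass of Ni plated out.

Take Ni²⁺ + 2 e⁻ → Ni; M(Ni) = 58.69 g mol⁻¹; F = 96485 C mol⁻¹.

3.09 g

Q = I·t = 0.8520 A × 11940 s = 10170 C.
n(e⁻) = Q/F = 10170 / 96485 = 0.1054 mol.
Ni²⁺ + 2 e⁻ → Ni, so n(Ni) = n(e⁻)/2 = 0.05272 mol.
m = n·M = 0.05272 × 58.69 = 3.09 g.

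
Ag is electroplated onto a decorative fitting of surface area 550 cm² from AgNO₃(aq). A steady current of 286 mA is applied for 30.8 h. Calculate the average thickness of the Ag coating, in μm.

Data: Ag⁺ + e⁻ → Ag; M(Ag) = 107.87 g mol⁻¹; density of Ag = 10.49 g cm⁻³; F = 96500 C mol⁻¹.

61.4 μm

Q = I·t = 0.2860 × 110880 = 31710 C; n(e⁻) = 0.3286 mol.
n(Ag) = n(e⁻)/1 = 0.3286 mol, so m = 0.3286 × 107.87 = 35.45 g.
Volume = m/ρ = 35.45 / 10.49 = 3.379 cm³.
Thickness = V/A = 3.379 / 550 = 0.00614 cm = 61.4 μm.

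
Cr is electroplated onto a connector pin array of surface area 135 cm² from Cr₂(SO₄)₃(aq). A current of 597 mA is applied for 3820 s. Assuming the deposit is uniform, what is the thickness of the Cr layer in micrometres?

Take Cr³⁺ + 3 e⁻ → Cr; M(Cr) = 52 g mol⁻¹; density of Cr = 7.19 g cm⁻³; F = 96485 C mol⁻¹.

4.22 μm

Q = I·t = 0.5970 × 3820.0 = 2281 C; n(e⁻) = 0.02364 mol.
n(Cr) = n(e⁻)/3 = 0.007879 mol, so m = 0.007879 × 52 = 0.4097 g.
Volume = m/ρ = 0.4097 / 7.19 = 0.05698 cm³.
Thickness = V/A = 0.05698 / 135 = 4.22 × 10⁻⁴ cm = 4.22 μm.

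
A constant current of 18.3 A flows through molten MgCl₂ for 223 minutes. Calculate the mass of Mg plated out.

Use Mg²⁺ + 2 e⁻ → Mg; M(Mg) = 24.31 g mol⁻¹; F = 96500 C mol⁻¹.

30.8 g

Q = I·t = 18.30 A × 13380 s = 244900 C.
n(e⁻) = Q/F = 244900 / 96500 = 2.537 mol.
Mg²⁺ + 2 e⁻ → Mg, so n(Mg) = n(e⁻)/2 = 1.269 mol.
m = n·M = 1.269 × 24.31 = 30.8 g.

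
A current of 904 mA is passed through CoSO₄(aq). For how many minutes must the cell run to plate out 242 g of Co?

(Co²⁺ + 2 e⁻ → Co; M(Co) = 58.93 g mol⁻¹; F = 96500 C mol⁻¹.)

n(Co) = m/M = 242 / 58.93 = 4.107 mol.
Each Co atom requires 2 electrons, so n(e⁻) = 2 × 4.107 = 8.213 mol.
Q = n(e⁻)·F = 8.213 × 96500 = 792600 C.
t = Q/I = 792600 / 0.9040 A = 876700 s = 14600 min.

14600 min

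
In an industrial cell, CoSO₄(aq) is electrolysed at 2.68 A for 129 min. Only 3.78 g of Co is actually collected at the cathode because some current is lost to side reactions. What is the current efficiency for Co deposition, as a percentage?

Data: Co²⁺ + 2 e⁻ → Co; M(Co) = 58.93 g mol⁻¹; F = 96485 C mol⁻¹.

59.7 %

Q = I·t = 2.680 × 7740.0 = 20740 C; n(e⁻) = 20740/96485 = 0.2150 mol.
Theoretical n(Co) = n(e⁻)/2 = 0.1075 mol, i.e. m_theo = 0.1075 × 58.93 = 6.335 g.
Efficiency = m_actual / m_theo = 3.78 / 6.335 = 59.7 %.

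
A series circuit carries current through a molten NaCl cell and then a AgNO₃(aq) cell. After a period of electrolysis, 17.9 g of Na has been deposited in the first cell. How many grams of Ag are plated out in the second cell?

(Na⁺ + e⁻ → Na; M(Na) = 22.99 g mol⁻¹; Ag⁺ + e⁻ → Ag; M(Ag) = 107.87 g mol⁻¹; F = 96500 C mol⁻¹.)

84.0 g

n(Na) = 17.9 / 22.99 = 0.7786 mol.
Since Na⁺ + e⁻ → Na, n(e⁻) passed = 1 × 0.7786 = 0.7786 mol.
Cells in series carry the same charge, so the same 0.7786 mol of electrons passes through cell 2.
Ag⁺ + e⁻ → Ag, so n(Ag) = 0.7786 / 1 = 0.7786 mol.
m(Ag) = 0.7786 × 107.87 = 84.0 g.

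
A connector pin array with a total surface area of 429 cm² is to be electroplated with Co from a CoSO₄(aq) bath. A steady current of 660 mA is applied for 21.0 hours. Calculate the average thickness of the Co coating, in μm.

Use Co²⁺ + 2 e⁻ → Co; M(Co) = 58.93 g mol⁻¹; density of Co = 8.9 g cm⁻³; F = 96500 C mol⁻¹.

39.9 μm

Q = I·t = 0.6600 × 75600 = 49900 C; n(e⁻) = 0.5171 mol.
n(Co) = n(e⁻)/2 = 0.2585 mol, so m = 0.2585 × 58.93 = 15.24 g.
Volume = m/ρ = 15.24 / 8.9 = 1.712 cm³.
Thickness = V/A = 1.712 / 429 = 0.00399 cm = 39.9 μm.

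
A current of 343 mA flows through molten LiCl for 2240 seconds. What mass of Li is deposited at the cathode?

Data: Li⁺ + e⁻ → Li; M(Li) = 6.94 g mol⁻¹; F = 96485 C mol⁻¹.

Q = I·t = 0.3430 A × 2240.0 s = 768.3 C.
n(e⁻) = Q/F = 768.3 / 96485 = 0.007963 mol.
Li⁺ + e⁻ → Li, so n(Li) = n(e⁻)/1 = 0.007963 mol.
m = n·M = 0.007963 × 6.94 = 0.0553 g.

0.0553 g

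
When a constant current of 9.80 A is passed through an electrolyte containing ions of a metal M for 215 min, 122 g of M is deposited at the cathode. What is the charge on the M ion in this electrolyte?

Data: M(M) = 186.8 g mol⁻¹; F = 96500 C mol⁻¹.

+2

Q = I·t = 9.800 A × 12900 s = 126400 C, so n(e⁻) = 126400/96500 = 1.310 mol.
n(M) deposited = 122 / 186.8 = 0.6531 mol.
Electrons per atom = n(e⁻)/n(M) = 1.310 / 0.6531 = 2.01 ≈ 2, so the ion is M²⁺.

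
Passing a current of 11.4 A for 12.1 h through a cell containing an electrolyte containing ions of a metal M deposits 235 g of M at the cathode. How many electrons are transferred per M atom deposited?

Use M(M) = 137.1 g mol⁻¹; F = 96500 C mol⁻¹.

Q = I·t = 11.40 A × 43560 s = 496600 C, so n(e⁻) = 496600/96500 = 5.146 mol.
n(M) deposited = 235 / 137.1 = 1.714 mol.
Electrons per atom = n(e⁻)/n(M) = 5.146 / 1.714 = 3.00 ≈ 3, so the ion is M³⁺.

3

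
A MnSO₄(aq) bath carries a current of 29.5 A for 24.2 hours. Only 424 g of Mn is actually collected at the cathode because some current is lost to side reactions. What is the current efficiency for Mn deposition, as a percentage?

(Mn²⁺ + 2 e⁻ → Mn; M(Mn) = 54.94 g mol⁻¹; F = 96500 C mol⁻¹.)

Q = I·t = 29.50 × 87120 = 2570000 C; n(e⁻) = 2570000/96500 = 26.63 mol.
Theoretical n(Mn) = n(e⁻)/2 = 13.32 mol, i.e. m_theo = 13.32 × 54.94 = 731.6 g.
Efficiency = m_actual / m_theo = 424 / 731.6 = 58.0 %.

58.0 %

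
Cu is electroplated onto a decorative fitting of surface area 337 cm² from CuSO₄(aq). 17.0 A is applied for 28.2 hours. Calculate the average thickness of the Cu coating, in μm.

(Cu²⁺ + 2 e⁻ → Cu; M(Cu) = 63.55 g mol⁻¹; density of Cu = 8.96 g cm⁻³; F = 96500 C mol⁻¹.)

1880 μm

Q = I·t = 17.00 × 101520 = 1726000 C; n(e⁻) = 17.88 mol.
n(Cu) = n(e⁻)/2 = 8.942 mol, so m = 8.942 × 63.55 = 568.3 g.
Volume = m/ρ = 568.3 / 8.96 = 63.42 cm³.
Thickness = V/A = 63.42 / 337 = 0.188 cm = 1880 μm.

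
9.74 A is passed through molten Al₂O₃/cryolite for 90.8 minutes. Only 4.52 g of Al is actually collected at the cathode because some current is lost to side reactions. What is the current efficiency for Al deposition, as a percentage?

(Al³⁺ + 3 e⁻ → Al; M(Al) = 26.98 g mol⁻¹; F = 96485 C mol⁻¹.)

91.4 %

Q = I·t = 9.740 × 5448.0 = 53060 C; n(e⁻) = 53060/96485 = 0.5500 mol.
Theoretical n(Al) = n(e⁻)/3 = 0.1833 mol, i.e. m_theo = 0.1833 × 26.98 = 4.946 g.
Efficiency = m_actual / m_theo = 4.52 / 4.946 = 91.4 %.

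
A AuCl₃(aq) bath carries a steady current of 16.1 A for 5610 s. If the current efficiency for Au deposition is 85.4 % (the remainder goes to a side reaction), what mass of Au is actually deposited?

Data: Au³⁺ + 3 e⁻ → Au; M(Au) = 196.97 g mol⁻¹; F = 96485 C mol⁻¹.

52.5 g

Q = I·t = 16.10 × 5610.0 = 90320 C.
n(e⁻) = 90320/96485 = 0.9361 mol; theoretically n(Au) = 0.9361/3 = 0.3120 mol, m_theo = 61.46 g.
At 85.4 % efficiency, m_actual = 0.854 × 61.46 = 52.5 g.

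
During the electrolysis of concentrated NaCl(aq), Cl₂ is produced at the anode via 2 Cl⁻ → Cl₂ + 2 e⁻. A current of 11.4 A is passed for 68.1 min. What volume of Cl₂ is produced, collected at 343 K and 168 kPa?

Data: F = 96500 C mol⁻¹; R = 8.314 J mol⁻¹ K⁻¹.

Q = I·t = 11.40 A × 4086.0 s = 46580 C.
n(e⁻) = Q/F = 46580 / 96500 = 0.4827 mol.
2 electrons are transferred per Cl₂ molecule, so n(Cl₂) = 0.4827 / 2 = 0.2413 mol.
V = nRT/P = (0.2413 × 8.314 × 343) / (168 × 10³ Pa) = 0.00410 m³ = 4.10 L.

4.10 L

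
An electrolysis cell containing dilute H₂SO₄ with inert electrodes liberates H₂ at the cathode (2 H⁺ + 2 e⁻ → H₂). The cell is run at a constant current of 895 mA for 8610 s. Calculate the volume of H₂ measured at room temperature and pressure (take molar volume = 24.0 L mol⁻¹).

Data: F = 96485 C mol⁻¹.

Q = I·t = 0.8950 A × 8610.0 s = 7706 C.
n(e⁻) = Q/F = 7706 / 96485 = 0.07987 mol.
2 electrons are transferred per H₂ molecule, so n(H₂) = 0.07987 / 2 = 0.03993 mol.
V = n × V_m = 0.03993 × 24.0 = 0.958 L.

0.958 L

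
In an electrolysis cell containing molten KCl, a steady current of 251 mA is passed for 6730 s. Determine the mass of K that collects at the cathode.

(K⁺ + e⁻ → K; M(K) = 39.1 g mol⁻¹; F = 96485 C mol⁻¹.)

Q = I·t = 0.2510 A × 6730.0 s = 1689 C.
n(e⁻) = Q/F = 1689 / 96485 = 0.01751 mol.
K⁺ + e⁻ → K, so n(K) = n(e⁻)/1 = 0.01751 mol.
m = n·M = 0.01751 × 39.1 = 0.685 g.

0.685 g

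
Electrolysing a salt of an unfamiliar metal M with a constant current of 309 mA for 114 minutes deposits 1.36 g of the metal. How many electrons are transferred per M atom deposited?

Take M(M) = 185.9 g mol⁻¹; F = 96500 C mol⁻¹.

3

Q = I·t = 0.3090 A × 6840.0 s = 2114 C, so n(e⁻) = 2114/96500 = 0.02190 mol.
n(M) deposited = 1.36 / 185.9 = 0.007316 mol.
Electrons per atom = n(e⁻)/n(M) = 0.02190 / 0.007316 = 2.99 ≈ 3, so the ion is M³⁺.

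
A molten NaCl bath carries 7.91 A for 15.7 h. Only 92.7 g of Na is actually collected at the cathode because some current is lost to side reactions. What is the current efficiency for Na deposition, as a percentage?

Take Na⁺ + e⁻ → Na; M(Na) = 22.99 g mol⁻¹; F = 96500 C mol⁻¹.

Q = I·t = 7.910 × 56520 = 447100 C; n(e⁻) = 447100/96500 = 4.633 mol.
Theoretical n(Na) = n(e⁻)/1 = 4.633 mol, i.e. m_theo = 4.633 × 22.99 = 106.5 g.
Efficiency = m_actual / m_theo = 92.7 / 106.5 = 87.0 %.

87.0 %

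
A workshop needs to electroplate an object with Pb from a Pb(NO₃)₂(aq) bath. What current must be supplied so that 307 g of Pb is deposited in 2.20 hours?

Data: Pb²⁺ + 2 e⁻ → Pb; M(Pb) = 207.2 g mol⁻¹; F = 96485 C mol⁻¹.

36.1 A

n(Pb) = 307 / 207.2 = 1.482 mol.
n(e⁻) = 2 × 1.482 = 2.963 mol.
Q = n(e⁻)·F = 2.963 × 96485 = 285900 C.
I = Q/t = 285900 / 7920.0 s = 36.1 A.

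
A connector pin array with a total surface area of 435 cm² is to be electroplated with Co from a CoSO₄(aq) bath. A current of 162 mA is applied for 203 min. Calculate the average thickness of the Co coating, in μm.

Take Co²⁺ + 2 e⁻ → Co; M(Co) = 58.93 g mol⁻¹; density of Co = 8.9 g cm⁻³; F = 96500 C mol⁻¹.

1.56 μm

Q = I·t = 0.1620 × 12180 = 1973 C; n(e⁻) = 0.02045 mol.
n(Co) = n(e⁻)/2 = 0.01022 mol, so m = 0.01022 × 58.93 = 0.6025 g.
Volume = m/ρ = 0.6025 / 8.9 = 0.06769 cm³.
Thickness = V/A = 0.06769 / 435 = 1.56 × 10⁻⁴ cm = 1.56 μm.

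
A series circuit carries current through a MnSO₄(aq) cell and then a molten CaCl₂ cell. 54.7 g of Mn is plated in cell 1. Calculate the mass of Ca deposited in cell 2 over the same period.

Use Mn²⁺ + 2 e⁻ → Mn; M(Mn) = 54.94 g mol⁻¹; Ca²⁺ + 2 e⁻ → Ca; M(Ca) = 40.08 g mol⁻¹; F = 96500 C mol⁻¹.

39.9 g

n(Mn) = 54.7 / 54.94 = 0.9956 mol.
Since Mn²⁺ + 2 e⁻ → Mn, n(e⁻) passed = 2 × 0.9956 = 1.991 mol.
Cells in series carry the same charge, so the same 1.991 mol of electrons passes through cell 2.
Ca²⁺ + 2 e⁻ → Ca, so n(Ca) = 1.991 / 2 = 0.9956 mol.
m(Ca) = 0.9956 × 40.08 = 39.9 g.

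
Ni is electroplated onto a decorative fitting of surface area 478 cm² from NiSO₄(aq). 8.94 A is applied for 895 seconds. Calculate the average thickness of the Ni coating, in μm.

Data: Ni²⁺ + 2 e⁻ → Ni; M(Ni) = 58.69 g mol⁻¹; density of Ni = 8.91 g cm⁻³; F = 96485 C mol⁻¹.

5.71 μm

Q = I·t = 8.940 × 895.00 = 8001 C; n(e⁻) = 0.08293 mol.
n(Ni) = n(e⁻)/2 = 0.04146 mol, so m = 0.04146 × 58.69 = 2.434 g.
Volume = m/ρ = 2.434 / 8.91 = 0.2731 cm³.
Thickness = V/A = 0.2731 / 478 = 5.71 × 10⁻⁴ cm = 5.71 μm.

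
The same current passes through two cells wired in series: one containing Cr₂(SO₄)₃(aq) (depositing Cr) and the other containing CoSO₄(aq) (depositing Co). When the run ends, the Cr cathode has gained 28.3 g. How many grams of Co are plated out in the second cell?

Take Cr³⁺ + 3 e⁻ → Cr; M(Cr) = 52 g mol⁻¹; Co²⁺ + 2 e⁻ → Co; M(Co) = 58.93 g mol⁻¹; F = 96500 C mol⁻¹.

48.1 g

n(Cr) = 28.3 / 52 = 0.5442 mol.
Since Cr³⁺ + 3 e⁻ → Cr, n(e⁻) passed = 3 × 0.5442 = 1.633 mol.
Cells in series carry the same charge, so the same 1.633 mol of electrons passes through cell 2.
Co²⁺ + 2 e⁻ → Co, so n(Co) = 1.633 / 2 = 0.8163 mol.
m(Co) = 0.8163 × 58.93 = 48.1 g.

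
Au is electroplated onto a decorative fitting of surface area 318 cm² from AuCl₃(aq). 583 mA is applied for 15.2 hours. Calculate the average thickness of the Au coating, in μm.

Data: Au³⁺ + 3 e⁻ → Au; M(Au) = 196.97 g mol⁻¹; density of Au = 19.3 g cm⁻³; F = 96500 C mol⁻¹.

Q = I·t = 0.5830 × 54720 = 31900 C; n(e⁻) = 0.3306 mol.
n(Au) = n(e⁻)/3 = 0.1102 mol, so m = 0.1102 × 196.97 = 21.71 g.
Volume = m/ρ = 21.71 / 19.3 = 1.125 cm³.
Thickness = V/A = 1.125 / 318 = 0.00354 cm = 35.4 μm.

35.4 μm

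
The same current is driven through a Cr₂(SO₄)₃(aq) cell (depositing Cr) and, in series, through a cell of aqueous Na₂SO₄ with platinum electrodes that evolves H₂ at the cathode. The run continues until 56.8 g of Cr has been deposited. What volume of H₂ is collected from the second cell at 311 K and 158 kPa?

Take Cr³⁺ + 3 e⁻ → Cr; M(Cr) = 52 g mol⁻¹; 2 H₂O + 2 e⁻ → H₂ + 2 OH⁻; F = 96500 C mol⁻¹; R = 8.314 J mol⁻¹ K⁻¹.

n(Cr) = 56.8 / 52 = 1.092 mol, so n(e⁻) = 3 × 1.092 = 3.277 mol.
The cells are in series, so the same 3.277 mol of electrons passes through the second cell.
2 H₂O + 2 e⁻ → H₂ + 2 OH⁻ — 2 mol e⁻ per mol H₂, so n(H₂) = 3.277/2 = 1.638 mol.
V = nRT/P = (1.638 × 8.314 × 311) / (158 × 10³) = 0.0268 m³ = 26.8 L.

26.8 L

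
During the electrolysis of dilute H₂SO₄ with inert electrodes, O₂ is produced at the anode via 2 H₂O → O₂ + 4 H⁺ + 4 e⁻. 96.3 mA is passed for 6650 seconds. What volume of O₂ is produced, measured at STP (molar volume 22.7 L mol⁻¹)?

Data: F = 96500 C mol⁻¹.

Q = I·t = 0.09630 A × 6650.0 s = 640.4 C.
n(e⁻) = Q/F = 640.4 / 96500 = 0.006636 mol.
4 electrons are transferred per O₂ molecule, so n(O₂) = 0.006636 / 4 = 0.001659 mol.
V = n × V_m = 0.001659 × 22.7 = 0.0377 L.

0.0377 L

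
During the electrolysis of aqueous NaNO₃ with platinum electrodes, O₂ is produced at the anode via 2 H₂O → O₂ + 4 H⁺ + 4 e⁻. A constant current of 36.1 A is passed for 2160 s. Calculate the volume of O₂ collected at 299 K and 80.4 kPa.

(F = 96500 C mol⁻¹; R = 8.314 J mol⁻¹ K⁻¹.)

6.25 L

Q = I·t = 36.10 A × 2160.0 s = 77980 C.
n(e⁻) = Q/F = 77980 / 96500 = 0.8080 mol.
4 electrons are transferred per O₂ molecule, so n(O₂) = 0.8080 / 4 = 0.2020 mol.
V = nRT/P = (0.2020 × 8.314 × 299) / (80.4 × 10³ Pa) = 0.00625 m³ = 6.25 L.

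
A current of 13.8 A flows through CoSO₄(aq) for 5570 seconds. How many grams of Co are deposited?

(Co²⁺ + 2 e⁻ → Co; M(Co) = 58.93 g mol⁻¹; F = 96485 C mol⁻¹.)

Q = I·t = 13.80 A × 5570.0 s = 76870 C.
n(e⁻) = Q/F = 76870 / 96485 = 0.7967 mol.
Co²⁺ + 2 e⁻ → Co, so n(Co) = n(e⁻)/2 = 0.3983 mol.
m = n·M = 0.3983 × 58.93 = 23.5 g.

23.5 g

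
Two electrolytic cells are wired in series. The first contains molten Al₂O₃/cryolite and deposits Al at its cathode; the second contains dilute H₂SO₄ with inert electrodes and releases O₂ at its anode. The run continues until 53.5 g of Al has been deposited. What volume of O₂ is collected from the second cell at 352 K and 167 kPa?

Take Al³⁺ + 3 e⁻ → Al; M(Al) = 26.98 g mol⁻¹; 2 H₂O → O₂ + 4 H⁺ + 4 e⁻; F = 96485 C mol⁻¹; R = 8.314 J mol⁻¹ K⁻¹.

n(Al) = 53.5 / 26.98 = 1.983 mol, so n(e⁻) = 3 × 1.983 = 5.949 mol.
The cells are in series, so the same 5.949 mol of electrons passes through the second cell.
2 H₂O → O₂ + 4 H⁺ + 4 e⁻ — 4 mol e⁻ per mol O₂, so n(O₂) = 5.949/4 = 1.487 mol.
V = nRT/P = (1.487 × 8.314 × 352) / (167 × 10³) = 0.0261 m³ = 26.1 L.

26.1 L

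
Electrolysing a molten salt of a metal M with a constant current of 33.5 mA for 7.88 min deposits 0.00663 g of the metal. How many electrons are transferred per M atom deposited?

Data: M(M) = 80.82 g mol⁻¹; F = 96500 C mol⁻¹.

Q = I·t = 0.03350 A × 472.80 s = 15.84 C, so n(e⁻) = 15.84/96500 = 0.0001641 mol.
n(M) deposited = 0.00663 / 80.82 = 0.00008203 mol.
Electrons per atom = n(e⁻)/n(M) = 0.0001641 / 0.00008203 = 2.00 ≈ 2, so the ion is M²⁺.

2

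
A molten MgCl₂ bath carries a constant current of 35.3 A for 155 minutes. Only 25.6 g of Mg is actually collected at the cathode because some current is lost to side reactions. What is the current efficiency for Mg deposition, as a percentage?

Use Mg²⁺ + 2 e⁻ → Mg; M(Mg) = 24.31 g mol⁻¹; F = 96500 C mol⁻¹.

61.9 %

Q = I·t = 35.30 × 9300.0 = 328300 C; n(e⁻) = 328300/96500 = 3.402 mol.
Theoretical n(Mg) = n(e⁻)/2 = 1.701 mol, i.e. m_theo = 1.701 × 24.31 = 41.35 g.
Efficiency = m_actual / m_theo = 25.6 / 41.35 = 61.9 %.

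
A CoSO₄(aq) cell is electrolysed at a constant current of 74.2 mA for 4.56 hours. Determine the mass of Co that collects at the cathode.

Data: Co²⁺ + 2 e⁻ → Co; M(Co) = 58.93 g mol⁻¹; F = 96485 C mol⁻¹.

Q = I·t = 0.07420 A × 16416 s = 1218 C.
n(e⁻) = Q/F = 1218 / 96485 = 0.01262 mol.
Co²⁺ + 2 e⁻ → Co, so n(Co) = n(e⁻)/2 = 0.006312 mol.
m = n·M = 0.006312 × 58.93 = 0.372 g.

0.372 g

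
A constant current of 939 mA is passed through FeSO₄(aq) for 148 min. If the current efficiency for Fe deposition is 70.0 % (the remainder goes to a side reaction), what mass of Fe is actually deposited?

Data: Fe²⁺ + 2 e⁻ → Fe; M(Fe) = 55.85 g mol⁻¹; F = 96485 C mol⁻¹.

Q = I·t = 0.9390 × 8880.0 = 8338 C.
n(e⁻) = 8338/96485 = 0.08642 mol; theoretically n(Fe) = 0.08642/2 = 0.04321 mol, m_theo = 2.413 g.
At 70.0 % efficiency, m_actual = 0.700 × 2.413 = 1.69 g.

1.69 g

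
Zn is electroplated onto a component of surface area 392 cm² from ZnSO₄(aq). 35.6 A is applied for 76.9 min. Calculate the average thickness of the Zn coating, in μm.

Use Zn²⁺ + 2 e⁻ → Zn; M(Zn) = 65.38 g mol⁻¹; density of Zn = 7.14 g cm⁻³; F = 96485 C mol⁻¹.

199 μm

Q = I·t = 35.60 × 4614.0 = 164300 C; n(e⁻) = 1.702 mol.
n(Zn) = n(e⁻)/2 = 0.8512 mol, so m = 0.8512 × 65.38 = 55.65 g.
Volume = m/ρ = 55.65 / 7.14 = 7.794 cm³.
Thickness = V/A = 7.794 / 392 = 0.0199 cm = 199 μm.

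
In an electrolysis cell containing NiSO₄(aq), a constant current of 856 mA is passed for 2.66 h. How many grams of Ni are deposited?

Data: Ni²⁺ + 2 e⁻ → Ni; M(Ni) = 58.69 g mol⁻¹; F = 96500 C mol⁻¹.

Q = I·t = 0.8560 A × 9576.0 s = 8197 C.
n(e⁻) = Q/F = 8197 / 96500 = 0.08494 mol.
Ni²⁺ + 2 e⁻ → Ni, so n(Ni) = n(e⁻)/2 = 0.04247 mol.
m = n·M = 0.04247 × 58.69 = 2.49 g.

2.49 g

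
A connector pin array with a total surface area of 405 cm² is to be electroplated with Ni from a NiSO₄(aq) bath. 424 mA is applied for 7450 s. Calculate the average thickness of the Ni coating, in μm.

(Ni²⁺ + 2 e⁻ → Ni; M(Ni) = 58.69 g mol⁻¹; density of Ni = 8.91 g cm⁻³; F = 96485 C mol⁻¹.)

Q = I·t = 0.4240 × 7450.0 = 3159 C; n(e⁻) = 0.03274 mol.
n(Ni) = n(e⁻)/2 = 0.01637 mol, so m = 0.01637 × 58.69 = 0.9607 g.
Volume = m/ρ = 0.9607 / 8.91 = 0.1078 cm³.
Thickness = V/A = 0.1078 / 405 = 2.66 × 10⁻⁴ cm = 2.66 μm.

2.66 μm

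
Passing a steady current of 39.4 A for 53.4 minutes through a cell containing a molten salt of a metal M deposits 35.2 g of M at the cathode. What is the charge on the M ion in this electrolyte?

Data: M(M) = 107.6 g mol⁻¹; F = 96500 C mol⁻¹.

+4

Q = I·t = 39.40 A × 3204.0 s = 126200 C, so n(e⁻) = 126200/96500 = 1.308 mol.
n(M) deposited = 35.2 / 107.6 = 0.3271 mol.
Electrons per atom = n(e⁻)/n(M) = 1.308 / 0.3271 = 4.00 ≈ 4, so the ion is M⁴⁺.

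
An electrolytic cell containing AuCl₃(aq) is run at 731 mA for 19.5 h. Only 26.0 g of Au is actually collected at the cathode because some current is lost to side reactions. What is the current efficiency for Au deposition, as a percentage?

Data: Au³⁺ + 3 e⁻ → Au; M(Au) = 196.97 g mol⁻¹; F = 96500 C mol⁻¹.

Q = I·t = 0.7310 × 70200 = 51320 C; n(e⁻) = 51320/96500 = 0.5318 mol.
Theoretical n(Au) = n(e⁻)/3 = 0.1773 mol, i.e. m_theo = 0.1773 × 196.97 = 34.91 g.
Efficiency = m_actual / m_theo = 26.0 / 34.91 = 74.5 %.

74.5 %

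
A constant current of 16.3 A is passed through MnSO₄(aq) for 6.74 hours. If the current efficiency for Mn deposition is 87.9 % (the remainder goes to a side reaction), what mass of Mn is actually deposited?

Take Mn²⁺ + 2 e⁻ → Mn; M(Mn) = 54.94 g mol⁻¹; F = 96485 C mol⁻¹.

Q = I·t = 16.30 × 24264 = 395500 C.
n(e⁻) = 395500/96485 = 4.099 mol; theoretically n(Mn) = 4.099/2 = 2.050 mol, m_theo = 112.6 g.
At 87.9 % efficiency, m_actual = 0.879 × 112.6 = 99.0 g.

99.0 g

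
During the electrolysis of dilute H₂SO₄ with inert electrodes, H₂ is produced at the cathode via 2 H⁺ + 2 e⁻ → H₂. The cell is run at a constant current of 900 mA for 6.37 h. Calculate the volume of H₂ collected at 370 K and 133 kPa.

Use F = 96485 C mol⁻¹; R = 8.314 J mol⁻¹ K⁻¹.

2.47 L

Q = I·t = 0.9000 A × 22932 s = 20640 C.
n(e⁻) = Q/F = 20640 / 96485 = 0.2139 mol.
2 electrons are transferred per H₂ molecule, so n(H₂) = 0.2139 / 2 = 0.1070 mol.
V = nRT/P = (0.1070 × 8.314 × 370) / (133 × 10³ Pa) = 0.00247 m³ = 2.47 L.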